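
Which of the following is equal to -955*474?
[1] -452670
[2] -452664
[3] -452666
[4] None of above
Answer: 1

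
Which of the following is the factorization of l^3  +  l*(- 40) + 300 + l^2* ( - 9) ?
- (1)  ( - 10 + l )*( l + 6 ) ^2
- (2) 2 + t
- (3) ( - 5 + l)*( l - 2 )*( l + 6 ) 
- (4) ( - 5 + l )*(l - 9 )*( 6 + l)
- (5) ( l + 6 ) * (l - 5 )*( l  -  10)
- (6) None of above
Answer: 5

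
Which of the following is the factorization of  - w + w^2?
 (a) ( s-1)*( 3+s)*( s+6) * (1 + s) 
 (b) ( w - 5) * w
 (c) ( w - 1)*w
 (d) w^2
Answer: c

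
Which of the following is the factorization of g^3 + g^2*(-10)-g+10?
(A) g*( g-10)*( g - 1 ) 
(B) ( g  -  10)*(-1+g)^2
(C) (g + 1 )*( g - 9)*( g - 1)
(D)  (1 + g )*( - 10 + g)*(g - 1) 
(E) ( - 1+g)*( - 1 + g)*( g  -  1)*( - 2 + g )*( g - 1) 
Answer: D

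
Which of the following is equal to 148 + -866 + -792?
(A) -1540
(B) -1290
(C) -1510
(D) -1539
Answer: C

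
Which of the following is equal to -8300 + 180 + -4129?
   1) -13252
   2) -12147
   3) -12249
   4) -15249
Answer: 3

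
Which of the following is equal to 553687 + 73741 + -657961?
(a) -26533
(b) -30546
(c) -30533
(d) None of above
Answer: c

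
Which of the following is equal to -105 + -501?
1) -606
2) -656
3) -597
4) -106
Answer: 1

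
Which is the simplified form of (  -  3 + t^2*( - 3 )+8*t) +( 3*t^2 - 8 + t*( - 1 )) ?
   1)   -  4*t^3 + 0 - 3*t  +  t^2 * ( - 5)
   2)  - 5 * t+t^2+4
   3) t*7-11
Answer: 3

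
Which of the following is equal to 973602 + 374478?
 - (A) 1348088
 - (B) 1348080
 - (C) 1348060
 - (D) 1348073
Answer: B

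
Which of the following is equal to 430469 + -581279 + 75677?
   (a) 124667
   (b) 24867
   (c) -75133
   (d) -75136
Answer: c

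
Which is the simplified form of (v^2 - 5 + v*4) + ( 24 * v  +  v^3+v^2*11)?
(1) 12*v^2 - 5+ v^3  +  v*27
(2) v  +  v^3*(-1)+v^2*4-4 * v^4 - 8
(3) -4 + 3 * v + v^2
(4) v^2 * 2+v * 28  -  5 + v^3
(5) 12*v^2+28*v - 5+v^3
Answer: 5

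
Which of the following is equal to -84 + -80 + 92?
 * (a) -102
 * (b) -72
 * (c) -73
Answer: b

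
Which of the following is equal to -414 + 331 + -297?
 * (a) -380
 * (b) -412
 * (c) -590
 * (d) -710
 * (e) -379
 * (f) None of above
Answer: a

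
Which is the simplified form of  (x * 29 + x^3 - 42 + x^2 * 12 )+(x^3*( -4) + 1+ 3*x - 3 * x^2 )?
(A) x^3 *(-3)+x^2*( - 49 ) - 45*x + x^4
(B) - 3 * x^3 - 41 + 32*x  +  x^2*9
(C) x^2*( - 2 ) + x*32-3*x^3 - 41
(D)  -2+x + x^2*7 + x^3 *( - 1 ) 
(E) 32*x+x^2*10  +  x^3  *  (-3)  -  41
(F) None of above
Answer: B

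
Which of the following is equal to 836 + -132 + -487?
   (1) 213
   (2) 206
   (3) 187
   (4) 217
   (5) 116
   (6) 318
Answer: 4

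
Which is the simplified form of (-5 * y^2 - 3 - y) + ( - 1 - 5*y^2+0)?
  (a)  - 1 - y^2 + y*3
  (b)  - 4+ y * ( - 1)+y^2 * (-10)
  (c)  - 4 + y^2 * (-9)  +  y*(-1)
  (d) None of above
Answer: b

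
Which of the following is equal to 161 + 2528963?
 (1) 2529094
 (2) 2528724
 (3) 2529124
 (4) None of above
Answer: 3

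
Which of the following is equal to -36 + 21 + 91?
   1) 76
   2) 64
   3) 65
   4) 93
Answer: 1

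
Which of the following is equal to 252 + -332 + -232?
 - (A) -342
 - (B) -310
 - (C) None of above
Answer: C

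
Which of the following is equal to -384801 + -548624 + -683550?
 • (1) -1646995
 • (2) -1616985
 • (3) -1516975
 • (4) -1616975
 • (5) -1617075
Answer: 4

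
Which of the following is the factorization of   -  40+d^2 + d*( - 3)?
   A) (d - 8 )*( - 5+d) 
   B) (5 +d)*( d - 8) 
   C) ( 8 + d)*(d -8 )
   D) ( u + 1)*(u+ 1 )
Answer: B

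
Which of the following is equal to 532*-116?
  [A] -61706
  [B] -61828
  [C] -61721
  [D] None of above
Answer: D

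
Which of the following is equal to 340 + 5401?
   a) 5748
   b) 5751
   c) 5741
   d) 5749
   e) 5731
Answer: c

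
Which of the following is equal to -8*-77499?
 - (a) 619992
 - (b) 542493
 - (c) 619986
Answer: a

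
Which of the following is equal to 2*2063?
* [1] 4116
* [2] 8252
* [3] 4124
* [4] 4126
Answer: 4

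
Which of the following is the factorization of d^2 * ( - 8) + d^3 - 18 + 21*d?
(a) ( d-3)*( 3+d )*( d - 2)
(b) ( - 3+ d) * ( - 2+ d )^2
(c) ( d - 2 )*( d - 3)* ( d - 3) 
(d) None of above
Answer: c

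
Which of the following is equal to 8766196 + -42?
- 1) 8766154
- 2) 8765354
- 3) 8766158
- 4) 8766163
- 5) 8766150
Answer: 1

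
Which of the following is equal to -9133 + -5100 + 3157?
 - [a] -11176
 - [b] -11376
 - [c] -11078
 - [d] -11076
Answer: d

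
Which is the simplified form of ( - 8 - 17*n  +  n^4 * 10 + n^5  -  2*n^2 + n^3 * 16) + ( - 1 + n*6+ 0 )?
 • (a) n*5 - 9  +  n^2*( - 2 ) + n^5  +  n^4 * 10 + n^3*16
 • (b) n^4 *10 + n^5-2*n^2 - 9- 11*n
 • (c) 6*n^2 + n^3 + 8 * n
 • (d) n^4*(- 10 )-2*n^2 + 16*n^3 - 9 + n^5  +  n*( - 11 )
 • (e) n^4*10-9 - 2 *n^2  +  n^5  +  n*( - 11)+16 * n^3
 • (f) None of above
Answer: e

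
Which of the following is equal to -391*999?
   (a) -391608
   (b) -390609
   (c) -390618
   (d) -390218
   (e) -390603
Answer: b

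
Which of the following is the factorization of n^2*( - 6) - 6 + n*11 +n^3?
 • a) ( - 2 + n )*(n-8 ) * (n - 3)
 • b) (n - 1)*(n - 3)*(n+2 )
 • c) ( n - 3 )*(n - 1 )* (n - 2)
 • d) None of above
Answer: c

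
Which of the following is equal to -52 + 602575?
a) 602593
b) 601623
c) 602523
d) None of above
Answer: c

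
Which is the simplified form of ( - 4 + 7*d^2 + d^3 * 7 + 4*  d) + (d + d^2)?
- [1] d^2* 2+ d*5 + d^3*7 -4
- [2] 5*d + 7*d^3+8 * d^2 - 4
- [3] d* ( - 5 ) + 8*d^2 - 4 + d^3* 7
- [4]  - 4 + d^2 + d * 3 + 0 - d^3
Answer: 2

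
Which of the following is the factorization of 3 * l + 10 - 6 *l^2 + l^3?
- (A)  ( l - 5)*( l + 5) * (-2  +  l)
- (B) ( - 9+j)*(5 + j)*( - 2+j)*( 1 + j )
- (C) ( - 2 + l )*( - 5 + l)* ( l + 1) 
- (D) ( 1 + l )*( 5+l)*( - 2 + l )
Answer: C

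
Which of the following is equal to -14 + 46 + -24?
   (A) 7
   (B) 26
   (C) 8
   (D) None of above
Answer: C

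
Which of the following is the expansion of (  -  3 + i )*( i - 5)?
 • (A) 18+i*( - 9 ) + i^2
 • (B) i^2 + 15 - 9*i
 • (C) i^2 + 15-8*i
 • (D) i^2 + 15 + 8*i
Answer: C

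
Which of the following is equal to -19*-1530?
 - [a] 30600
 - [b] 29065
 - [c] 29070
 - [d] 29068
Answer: c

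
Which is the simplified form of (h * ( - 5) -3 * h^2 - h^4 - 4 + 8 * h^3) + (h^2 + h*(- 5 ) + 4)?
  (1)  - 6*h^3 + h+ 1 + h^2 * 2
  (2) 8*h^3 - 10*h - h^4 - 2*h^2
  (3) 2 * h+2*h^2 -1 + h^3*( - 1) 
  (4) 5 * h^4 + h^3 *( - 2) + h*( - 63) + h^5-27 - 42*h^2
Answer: 2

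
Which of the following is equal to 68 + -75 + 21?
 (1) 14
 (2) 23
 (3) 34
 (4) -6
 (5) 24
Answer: 1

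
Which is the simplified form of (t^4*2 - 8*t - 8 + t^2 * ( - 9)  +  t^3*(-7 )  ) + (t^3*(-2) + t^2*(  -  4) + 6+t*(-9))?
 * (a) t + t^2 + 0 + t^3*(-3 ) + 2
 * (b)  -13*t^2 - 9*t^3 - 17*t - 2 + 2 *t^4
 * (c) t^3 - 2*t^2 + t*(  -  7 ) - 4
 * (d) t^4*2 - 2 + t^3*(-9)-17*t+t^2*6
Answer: b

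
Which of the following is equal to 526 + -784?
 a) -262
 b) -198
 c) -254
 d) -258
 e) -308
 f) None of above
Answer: d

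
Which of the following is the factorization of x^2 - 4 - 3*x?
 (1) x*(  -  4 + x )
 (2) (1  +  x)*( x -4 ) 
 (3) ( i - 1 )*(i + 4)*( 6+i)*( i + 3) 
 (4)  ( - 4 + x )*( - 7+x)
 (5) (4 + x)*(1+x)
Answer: 2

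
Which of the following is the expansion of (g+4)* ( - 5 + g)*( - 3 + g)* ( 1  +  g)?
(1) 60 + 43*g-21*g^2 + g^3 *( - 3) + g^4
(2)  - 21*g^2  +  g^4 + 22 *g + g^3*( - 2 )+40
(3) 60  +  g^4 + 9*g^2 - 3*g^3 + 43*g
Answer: 1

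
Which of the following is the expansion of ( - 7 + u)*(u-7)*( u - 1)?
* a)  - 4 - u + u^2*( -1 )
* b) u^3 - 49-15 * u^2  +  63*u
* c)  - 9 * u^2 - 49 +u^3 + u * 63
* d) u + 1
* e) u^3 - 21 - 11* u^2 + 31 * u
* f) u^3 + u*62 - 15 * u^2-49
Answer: b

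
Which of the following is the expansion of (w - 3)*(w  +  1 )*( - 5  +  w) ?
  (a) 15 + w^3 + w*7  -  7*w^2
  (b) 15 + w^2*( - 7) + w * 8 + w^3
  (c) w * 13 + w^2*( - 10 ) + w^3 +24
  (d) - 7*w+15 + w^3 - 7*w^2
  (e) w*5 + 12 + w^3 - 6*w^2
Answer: a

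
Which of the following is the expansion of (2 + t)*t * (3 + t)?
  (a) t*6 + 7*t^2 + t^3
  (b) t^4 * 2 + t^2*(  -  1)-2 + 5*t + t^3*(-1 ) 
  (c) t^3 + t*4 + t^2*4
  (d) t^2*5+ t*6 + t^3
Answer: d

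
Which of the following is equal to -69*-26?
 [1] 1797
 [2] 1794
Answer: 2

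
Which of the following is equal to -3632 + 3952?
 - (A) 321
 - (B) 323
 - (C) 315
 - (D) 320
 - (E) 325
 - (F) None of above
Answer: D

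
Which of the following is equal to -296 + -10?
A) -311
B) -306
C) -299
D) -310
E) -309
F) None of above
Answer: B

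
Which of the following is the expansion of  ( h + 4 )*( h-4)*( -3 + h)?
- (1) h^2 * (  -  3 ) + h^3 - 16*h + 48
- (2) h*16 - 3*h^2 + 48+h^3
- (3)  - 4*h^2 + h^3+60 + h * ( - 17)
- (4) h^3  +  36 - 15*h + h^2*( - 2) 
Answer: 1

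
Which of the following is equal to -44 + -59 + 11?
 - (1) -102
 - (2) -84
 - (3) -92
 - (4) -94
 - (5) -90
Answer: 3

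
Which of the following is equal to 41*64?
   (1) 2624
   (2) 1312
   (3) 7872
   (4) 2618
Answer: 1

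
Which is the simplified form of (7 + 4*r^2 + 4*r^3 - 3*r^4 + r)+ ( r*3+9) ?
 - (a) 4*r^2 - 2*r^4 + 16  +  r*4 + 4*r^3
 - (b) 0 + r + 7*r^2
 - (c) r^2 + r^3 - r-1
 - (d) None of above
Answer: d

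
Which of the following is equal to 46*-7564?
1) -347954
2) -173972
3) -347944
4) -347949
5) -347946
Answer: 3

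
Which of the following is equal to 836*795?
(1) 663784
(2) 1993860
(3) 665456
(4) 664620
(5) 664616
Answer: 4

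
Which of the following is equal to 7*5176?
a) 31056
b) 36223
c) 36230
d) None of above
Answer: d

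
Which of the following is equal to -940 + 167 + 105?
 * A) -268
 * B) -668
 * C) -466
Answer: B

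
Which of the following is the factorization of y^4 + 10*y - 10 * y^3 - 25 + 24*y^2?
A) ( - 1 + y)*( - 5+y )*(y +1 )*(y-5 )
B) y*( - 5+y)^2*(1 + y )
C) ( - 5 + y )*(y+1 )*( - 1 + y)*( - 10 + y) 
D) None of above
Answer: A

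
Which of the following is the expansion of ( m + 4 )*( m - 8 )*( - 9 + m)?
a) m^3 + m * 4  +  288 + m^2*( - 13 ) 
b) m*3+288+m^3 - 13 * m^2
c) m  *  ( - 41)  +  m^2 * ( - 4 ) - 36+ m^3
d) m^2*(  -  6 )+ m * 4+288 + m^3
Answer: a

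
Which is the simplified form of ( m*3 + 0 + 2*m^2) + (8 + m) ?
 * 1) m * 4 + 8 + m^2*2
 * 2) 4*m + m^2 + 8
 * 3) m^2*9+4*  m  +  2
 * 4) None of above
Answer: 1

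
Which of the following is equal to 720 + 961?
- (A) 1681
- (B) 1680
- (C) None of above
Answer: A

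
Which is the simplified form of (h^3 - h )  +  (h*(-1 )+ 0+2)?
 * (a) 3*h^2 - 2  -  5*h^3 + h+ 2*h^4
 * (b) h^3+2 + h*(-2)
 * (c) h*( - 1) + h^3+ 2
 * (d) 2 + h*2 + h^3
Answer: b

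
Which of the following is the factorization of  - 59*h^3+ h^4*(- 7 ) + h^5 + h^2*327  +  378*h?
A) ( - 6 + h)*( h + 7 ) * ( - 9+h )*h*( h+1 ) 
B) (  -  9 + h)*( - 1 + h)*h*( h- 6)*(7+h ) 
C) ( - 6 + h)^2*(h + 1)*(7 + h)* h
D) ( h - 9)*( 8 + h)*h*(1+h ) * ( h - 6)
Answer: A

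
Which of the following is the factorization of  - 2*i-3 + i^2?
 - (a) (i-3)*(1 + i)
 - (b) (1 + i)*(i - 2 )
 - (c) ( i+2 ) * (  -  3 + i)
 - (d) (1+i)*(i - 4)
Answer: a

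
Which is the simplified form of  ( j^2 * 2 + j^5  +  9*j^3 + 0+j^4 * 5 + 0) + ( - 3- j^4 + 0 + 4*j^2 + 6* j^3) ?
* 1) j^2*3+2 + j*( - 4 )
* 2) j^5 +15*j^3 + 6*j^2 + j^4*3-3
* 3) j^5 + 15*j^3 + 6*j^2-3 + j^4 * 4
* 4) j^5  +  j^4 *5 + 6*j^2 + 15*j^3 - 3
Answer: 3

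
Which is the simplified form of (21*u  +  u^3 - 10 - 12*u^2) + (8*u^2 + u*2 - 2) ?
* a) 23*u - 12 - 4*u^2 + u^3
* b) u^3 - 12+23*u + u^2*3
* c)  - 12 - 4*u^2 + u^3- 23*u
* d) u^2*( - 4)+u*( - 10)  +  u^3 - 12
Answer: a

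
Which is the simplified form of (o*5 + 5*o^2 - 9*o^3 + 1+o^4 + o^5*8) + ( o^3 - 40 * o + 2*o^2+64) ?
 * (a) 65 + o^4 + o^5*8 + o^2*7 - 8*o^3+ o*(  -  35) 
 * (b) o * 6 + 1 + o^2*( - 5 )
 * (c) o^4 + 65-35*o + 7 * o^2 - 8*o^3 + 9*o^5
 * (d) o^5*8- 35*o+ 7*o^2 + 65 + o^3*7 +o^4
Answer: a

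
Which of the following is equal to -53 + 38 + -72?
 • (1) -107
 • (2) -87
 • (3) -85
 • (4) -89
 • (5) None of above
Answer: 2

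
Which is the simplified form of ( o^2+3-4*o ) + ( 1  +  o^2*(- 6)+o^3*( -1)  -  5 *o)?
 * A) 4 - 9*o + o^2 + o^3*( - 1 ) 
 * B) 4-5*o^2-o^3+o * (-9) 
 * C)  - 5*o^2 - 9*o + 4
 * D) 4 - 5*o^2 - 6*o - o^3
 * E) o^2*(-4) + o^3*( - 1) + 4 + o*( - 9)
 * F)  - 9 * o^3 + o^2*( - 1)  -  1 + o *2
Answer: B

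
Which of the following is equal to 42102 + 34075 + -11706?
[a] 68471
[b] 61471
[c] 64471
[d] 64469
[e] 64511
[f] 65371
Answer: c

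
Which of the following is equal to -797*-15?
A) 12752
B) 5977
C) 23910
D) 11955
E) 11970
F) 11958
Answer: D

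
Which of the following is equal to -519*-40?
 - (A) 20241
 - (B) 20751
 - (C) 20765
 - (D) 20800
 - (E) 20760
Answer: E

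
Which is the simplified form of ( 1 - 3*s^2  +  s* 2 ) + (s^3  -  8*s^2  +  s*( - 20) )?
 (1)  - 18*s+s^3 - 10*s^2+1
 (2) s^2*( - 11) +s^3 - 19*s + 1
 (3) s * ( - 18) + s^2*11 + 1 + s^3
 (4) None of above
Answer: 4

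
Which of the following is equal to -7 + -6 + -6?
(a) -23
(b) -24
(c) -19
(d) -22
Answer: c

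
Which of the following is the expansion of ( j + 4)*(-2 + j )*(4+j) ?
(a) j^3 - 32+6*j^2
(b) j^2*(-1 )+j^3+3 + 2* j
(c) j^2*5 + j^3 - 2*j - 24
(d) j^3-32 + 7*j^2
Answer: a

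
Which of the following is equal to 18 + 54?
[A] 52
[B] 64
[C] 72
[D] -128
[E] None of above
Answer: C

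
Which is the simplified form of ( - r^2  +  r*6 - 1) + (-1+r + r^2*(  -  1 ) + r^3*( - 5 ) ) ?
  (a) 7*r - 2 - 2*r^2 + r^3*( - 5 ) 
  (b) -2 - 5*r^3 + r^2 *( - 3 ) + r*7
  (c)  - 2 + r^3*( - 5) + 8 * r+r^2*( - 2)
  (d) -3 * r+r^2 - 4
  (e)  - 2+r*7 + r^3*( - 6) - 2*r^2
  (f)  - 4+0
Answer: a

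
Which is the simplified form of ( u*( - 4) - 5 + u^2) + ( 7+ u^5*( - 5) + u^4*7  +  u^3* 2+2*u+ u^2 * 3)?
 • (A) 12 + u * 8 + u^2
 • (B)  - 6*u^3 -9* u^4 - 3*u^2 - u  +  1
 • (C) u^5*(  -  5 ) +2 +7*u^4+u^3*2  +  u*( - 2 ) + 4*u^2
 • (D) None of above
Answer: C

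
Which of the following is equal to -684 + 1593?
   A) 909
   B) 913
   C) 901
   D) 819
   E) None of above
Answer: A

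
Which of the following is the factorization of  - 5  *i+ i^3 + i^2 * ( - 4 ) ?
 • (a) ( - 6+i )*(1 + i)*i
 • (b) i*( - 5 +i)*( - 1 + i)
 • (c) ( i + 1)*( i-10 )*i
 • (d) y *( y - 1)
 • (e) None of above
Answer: e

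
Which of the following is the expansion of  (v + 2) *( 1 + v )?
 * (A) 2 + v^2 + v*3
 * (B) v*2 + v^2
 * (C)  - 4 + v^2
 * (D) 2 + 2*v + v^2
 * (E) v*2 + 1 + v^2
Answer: A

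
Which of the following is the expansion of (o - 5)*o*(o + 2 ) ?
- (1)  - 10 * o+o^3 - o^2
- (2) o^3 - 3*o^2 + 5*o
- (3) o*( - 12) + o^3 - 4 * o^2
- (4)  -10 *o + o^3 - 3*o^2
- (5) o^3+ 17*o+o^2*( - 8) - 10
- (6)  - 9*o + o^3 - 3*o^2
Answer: 4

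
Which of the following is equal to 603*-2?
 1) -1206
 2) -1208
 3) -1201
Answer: 1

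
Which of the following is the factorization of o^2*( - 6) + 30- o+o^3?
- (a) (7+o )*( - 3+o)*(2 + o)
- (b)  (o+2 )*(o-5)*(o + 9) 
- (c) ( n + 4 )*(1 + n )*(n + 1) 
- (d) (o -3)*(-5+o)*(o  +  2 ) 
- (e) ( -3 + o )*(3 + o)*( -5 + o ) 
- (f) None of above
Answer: d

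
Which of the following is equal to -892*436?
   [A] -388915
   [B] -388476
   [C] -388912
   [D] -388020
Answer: C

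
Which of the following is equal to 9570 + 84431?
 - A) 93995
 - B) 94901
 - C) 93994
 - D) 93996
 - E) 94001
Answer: E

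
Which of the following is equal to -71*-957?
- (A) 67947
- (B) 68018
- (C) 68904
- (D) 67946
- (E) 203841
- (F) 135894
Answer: A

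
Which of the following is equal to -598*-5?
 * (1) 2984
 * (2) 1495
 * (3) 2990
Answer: 3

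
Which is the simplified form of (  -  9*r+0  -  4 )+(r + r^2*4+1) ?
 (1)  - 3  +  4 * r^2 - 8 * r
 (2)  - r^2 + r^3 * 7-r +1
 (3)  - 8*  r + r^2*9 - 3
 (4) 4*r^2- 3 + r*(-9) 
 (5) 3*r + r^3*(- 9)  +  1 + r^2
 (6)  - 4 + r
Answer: 1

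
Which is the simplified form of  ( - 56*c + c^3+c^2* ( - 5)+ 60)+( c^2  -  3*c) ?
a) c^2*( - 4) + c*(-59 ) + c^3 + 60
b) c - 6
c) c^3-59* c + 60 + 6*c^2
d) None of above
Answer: a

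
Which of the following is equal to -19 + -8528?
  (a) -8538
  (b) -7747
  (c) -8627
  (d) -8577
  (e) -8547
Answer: e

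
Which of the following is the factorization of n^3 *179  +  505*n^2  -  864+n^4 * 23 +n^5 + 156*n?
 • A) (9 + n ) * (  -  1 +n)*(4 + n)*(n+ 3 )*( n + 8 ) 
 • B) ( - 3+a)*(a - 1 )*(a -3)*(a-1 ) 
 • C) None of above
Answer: A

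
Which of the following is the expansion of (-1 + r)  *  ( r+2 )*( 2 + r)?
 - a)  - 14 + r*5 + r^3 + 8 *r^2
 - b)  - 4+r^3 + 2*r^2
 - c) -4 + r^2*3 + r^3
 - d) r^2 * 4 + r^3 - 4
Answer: c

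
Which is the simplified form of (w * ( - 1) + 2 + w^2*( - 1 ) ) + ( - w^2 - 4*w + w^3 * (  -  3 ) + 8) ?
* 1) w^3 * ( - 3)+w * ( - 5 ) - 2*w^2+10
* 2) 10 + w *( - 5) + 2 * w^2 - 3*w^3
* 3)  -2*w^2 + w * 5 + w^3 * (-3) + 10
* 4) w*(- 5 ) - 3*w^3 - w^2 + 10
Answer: 1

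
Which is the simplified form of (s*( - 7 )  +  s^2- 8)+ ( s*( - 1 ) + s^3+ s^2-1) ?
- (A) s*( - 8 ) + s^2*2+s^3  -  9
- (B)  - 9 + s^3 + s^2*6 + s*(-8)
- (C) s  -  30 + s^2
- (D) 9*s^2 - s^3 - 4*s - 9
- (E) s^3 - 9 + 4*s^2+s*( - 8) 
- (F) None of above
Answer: A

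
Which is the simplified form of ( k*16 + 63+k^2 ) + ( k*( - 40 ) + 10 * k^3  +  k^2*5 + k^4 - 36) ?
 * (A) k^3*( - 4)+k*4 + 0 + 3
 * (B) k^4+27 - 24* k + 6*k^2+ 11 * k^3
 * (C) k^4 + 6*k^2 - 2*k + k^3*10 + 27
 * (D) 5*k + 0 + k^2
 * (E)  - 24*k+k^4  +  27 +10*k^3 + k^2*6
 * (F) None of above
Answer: E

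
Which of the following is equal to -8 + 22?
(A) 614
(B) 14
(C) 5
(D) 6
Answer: B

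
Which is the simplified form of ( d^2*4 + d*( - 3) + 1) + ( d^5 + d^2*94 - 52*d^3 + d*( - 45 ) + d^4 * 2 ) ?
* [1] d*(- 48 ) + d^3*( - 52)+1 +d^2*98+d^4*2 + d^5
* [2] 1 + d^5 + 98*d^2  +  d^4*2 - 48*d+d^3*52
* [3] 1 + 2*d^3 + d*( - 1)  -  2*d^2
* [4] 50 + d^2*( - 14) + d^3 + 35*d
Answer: 1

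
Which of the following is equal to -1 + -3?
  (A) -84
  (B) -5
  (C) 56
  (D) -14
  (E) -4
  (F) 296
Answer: E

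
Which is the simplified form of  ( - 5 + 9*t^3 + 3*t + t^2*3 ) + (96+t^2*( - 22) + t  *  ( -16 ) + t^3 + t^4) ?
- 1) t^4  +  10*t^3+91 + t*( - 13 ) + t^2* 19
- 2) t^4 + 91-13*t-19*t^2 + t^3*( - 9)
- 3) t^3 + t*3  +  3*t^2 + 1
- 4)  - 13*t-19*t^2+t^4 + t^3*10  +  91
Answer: 4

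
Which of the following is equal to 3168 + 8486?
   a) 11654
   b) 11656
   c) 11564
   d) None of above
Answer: a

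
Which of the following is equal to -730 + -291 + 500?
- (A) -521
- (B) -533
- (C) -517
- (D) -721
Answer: A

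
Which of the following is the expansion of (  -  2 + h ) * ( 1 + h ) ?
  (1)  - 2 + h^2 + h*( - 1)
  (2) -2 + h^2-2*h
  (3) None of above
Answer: 1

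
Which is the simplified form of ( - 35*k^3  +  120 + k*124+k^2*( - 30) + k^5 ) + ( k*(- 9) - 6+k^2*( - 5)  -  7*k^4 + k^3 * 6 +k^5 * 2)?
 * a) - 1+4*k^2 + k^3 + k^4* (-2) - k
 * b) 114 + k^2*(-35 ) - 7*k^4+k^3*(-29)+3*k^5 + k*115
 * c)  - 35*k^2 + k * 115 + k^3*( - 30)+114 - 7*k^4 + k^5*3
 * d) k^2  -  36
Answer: b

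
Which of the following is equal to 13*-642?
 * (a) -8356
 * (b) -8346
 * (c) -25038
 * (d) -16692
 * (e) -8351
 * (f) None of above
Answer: b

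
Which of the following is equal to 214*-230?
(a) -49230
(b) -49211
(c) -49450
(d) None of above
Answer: d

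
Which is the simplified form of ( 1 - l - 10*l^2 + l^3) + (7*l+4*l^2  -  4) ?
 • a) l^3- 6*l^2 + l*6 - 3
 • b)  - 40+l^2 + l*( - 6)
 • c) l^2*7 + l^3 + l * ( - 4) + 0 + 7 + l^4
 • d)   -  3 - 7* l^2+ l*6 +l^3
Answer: a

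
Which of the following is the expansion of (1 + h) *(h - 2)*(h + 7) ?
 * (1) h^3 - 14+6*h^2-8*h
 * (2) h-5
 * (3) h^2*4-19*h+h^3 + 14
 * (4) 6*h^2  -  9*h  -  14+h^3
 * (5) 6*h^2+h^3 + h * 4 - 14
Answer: 4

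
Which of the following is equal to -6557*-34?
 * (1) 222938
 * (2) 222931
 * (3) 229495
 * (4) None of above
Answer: 1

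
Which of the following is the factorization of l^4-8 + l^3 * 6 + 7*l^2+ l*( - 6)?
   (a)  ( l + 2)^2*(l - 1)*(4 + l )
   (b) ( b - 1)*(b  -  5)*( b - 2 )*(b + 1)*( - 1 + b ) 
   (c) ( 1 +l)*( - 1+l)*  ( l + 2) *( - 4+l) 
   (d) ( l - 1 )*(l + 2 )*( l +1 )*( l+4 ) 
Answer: d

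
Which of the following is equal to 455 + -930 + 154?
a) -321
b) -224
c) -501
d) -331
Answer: a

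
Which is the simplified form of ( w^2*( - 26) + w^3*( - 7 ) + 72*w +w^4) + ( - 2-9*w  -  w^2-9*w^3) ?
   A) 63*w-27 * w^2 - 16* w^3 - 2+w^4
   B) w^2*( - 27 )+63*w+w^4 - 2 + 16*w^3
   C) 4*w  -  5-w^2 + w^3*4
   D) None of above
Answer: A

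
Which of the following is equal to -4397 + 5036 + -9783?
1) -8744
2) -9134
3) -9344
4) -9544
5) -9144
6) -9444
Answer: 5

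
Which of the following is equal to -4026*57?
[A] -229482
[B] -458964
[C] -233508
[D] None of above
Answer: A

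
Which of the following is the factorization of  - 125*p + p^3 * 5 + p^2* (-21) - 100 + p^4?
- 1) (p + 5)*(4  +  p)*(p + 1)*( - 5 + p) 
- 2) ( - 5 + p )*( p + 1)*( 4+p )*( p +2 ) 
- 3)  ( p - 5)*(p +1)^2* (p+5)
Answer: 1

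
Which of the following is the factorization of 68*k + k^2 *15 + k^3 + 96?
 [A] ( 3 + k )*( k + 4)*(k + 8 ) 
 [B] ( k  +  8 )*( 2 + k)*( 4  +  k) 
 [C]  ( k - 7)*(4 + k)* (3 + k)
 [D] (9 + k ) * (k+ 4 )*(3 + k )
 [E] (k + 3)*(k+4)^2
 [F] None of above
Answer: A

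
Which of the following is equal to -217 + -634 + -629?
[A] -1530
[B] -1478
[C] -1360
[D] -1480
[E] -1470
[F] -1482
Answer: D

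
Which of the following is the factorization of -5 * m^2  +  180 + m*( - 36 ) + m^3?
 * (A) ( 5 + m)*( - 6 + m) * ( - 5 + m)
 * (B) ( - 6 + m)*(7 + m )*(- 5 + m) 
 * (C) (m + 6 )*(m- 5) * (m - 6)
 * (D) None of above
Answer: C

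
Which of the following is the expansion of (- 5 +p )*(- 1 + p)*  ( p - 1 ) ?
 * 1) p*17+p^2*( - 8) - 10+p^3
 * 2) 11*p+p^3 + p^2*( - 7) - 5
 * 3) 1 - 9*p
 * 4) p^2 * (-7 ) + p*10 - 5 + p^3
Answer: 2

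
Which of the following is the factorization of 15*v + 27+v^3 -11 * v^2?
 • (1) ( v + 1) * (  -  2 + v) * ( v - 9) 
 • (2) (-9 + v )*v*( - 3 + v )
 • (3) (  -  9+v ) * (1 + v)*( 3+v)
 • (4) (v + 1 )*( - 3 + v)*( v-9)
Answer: 4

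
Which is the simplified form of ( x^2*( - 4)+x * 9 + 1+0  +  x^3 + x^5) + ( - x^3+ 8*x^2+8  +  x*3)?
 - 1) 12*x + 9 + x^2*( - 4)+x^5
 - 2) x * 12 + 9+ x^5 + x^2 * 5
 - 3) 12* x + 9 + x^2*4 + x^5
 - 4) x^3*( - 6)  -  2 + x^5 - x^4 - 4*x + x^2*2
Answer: 3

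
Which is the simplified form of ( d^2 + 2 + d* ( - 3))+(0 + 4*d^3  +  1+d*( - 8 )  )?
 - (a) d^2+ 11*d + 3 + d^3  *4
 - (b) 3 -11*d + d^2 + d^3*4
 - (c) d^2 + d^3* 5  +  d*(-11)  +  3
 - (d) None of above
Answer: b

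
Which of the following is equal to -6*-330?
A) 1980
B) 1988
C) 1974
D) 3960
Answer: A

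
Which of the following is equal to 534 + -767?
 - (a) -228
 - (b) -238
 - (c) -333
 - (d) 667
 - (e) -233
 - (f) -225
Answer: e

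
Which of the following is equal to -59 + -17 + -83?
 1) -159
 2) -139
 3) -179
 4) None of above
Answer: 1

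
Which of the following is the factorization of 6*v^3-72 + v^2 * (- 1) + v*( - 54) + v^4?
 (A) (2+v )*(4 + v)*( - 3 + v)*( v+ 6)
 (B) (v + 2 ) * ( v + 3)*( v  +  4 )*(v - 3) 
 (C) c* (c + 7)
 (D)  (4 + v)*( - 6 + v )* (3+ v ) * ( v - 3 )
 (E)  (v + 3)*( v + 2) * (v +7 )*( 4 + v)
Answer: B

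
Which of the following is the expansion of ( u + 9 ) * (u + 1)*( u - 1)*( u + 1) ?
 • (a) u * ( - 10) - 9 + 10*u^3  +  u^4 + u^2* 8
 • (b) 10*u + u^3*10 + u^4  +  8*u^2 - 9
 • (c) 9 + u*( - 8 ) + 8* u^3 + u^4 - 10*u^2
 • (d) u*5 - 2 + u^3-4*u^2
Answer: a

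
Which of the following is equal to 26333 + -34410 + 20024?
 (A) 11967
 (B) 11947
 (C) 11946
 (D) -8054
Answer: B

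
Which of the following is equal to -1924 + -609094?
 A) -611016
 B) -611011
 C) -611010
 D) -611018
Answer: D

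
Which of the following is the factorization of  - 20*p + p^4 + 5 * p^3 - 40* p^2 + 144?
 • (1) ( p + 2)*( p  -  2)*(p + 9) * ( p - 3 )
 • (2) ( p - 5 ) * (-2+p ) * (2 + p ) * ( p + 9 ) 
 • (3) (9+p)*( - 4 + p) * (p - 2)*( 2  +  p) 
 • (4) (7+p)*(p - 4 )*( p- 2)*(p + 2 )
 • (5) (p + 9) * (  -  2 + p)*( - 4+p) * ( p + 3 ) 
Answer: 3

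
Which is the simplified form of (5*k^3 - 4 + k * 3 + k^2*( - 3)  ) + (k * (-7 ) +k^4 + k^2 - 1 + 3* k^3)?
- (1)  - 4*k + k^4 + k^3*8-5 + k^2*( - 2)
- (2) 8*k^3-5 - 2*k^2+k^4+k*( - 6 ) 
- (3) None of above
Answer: 1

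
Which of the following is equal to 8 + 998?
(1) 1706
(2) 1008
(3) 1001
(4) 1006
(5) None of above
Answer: 4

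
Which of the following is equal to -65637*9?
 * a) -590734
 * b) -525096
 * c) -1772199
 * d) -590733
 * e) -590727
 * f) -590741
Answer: d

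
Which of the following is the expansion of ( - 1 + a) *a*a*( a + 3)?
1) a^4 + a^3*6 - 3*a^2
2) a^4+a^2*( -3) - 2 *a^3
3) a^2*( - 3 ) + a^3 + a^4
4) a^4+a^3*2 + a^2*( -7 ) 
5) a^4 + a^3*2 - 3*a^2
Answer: 5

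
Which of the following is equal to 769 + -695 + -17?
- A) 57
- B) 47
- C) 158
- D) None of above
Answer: A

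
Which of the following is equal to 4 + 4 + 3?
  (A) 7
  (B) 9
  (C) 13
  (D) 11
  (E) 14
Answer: D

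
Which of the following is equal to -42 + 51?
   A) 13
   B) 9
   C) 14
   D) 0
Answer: B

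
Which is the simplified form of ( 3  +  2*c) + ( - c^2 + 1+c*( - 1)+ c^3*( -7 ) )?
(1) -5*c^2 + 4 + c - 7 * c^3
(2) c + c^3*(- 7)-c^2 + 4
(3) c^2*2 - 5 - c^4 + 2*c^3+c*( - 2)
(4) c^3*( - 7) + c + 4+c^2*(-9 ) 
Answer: 2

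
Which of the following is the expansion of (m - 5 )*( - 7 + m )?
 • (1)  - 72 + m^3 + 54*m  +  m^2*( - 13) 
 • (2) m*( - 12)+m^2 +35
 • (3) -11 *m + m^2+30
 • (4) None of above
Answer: 2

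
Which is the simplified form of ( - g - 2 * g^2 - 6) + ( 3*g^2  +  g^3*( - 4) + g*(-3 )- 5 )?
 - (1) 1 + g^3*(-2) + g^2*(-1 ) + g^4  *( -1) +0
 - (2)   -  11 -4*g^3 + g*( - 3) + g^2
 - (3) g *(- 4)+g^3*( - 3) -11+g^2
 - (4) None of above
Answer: 4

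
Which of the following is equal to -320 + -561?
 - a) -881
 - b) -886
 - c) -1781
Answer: a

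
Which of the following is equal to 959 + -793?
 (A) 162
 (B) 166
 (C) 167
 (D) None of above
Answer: B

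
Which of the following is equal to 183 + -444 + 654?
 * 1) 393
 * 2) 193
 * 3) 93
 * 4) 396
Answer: 1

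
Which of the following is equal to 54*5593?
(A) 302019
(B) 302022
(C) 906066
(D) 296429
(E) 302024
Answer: B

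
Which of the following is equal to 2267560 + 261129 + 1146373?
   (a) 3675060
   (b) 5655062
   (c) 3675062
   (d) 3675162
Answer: c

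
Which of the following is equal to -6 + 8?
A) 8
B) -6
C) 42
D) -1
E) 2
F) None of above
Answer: E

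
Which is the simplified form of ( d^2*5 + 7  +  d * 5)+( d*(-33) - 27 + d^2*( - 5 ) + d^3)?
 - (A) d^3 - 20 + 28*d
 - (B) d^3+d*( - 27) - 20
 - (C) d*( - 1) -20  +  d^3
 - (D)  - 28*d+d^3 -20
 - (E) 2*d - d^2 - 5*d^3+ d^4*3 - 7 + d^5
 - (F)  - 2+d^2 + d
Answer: D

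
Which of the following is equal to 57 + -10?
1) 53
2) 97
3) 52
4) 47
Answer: 4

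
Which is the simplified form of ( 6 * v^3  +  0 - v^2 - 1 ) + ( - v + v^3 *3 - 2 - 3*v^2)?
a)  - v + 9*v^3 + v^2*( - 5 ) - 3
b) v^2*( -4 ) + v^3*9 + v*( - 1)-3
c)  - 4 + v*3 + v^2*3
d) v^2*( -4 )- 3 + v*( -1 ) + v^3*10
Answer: b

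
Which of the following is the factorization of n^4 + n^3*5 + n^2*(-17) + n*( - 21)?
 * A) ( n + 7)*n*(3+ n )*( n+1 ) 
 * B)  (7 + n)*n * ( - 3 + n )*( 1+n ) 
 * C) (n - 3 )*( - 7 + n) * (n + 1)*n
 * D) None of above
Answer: B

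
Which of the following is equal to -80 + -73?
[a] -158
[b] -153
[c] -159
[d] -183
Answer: b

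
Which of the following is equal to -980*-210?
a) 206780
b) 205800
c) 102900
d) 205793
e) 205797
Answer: b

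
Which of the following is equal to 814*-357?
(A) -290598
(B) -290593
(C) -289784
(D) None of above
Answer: A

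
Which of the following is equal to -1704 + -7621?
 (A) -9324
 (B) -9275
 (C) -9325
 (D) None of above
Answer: C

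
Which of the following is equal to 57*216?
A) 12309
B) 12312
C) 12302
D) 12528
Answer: B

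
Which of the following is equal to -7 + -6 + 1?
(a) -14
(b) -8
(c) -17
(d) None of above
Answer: d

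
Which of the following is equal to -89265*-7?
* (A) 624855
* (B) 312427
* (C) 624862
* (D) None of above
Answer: A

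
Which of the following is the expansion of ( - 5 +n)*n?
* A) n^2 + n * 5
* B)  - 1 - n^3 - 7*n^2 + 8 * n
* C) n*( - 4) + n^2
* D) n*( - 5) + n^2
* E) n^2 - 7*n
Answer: D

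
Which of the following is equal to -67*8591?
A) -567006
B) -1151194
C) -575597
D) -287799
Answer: C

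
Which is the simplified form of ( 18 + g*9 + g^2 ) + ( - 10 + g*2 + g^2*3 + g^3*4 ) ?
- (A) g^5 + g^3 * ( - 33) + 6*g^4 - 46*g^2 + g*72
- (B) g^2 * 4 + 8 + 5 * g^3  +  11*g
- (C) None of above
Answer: C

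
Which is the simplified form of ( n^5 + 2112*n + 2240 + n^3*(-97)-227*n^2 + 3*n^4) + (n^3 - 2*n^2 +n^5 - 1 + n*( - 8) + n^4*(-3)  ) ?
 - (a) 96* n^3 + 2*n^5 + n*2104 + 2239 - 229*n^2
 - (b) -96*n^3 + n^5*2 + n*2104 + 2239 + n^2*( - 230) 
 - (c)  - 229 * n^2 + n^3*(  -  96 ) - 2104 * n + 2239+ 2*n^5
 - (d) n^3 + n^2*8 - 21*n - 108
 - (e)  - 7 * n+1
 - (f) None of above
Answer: f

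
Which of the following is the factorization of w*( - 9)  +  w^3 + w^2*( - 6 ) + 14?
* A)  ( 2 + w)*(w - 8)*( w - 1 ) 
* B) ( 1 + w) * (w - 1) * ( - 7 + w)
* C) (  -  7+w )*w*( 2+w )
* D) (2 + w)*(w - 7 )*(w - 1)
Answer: D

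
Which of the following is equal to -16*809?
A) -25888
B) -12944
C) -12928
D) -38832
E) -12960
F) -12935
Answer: B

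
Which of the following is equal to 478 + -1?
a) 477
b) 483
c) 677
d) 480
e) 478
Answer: a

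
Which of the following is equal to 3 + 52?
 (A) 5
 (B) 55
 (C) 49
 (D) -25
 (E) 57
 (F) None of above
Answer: B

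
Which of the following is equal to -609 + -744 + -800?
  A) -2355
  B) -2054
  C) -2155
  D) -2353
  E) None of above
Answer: E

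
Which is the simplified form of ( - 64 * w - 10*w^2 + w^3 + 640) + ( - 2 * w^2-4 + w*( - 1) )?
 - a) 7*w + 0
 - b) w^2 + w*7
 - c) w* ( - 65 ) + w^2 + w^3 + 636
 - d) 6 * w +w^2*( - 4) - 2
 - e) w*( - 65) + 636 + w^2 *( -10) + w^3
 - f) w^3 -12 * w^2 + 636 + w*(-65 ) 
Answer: f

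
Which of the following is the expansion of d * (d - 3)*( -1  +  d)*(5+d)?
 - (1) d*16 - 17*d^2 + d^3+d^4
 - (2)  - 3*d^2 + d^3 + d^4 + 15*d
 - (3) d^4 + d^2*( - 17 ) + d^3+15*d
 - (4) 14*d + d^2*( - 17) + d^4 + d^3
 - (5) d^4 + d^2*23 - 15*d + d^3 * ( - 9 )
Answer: 3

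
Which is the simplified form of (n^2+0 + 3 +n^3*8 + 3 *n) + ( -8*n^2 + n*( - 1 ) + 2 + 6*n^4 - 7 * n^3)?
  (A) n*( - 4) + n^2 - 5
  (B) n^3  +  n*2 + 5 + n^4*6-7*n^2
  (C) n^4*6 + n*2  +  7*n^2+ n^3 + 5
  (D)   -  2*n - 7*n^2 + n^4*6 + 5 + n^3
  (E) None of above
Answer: B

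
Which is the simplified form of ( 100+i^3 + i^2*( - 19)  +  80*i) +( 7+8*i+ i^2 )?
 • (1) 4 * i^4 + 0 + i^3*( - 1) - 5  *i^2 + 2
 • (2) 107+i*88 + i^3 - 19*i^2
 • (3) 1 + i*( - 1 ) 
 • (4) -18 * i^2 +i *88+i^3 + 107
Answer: 4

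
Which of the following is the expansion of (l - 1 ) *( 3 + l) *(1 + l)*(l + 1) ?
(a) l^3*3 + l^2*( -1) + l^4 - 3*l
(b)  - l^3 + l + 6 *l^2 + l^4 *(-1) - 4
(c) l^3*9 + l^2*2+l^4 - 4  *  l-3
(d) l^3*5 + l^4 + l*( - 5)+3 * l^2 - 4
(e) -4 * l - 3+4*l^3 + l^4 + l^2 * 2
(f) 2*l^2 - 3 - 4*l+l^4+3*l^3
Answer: e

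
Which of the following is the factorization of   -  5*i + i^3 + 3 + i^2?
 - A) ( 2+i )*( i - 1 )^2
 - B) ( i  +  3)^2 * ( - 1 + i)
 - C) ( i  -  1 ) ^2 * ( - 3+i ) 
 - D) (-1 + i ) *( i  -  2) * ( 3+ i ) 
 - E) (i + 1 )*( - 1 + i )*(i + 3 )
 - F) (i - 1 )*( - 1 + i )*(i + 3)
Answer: F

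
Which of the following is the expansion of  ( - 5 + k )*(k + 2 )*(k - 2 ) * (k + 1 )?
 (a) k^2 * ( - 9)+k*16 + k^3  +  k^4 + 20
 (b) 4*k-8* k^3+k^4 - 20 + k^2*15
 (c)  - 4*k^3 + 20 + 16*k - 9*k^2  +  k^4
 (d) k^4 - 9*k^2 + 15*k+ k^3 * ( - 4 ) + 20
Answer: c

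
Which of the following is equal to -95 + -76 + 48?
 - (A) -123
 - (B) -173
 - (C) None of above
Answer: A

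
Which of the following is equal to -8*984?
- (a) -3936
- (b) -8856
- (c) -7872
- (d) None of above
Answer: c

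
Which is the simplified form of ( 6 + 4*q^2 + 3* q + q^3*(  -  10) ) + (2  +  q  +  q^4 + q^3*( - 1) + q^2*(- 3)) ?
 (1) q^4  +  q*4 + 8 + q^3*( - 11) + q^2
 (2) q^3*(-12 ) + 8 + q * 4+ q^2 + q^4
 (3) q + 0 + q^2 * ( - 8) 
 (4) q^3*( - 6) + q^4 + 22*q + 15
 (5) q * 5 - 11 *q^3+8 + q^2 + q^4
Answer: 1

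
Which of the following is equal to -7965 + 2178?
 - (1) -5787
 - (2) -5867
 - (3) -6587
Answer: 1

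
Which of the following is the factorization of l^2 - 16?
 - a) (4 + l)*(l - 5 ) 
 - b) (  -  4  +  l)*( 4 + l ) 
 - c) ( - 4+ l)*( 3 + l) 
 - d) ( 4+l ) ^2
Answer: b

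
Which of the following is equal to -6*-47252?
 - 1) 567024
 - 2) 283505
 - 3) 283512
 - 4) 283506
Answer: 3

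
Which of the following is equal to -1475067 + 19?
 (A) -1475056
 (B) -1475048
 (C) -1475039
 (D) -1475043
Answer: B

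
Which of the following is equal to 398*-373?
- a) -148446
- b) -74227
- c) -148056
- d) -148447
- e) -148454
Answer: e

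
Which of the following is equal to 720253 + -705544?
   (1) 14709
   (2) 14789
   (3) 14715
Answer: 1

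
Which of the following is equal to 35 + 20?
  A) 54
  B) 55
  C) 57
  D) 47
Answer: B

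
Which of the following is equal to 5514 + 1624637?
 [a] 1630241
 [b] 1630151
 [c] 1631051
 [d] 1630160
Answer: b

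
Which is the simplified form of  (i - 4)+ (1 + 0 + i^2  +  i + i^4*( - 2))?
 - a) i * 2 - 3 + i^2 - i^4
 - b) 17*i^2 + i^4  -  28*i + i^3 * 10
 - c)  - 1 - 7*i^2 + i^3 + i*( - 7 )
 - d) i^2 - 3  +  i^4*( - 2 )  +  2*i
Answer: d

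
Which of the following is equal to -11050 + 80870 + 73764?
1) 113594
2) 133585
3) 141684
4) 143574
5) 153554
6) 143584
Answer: 6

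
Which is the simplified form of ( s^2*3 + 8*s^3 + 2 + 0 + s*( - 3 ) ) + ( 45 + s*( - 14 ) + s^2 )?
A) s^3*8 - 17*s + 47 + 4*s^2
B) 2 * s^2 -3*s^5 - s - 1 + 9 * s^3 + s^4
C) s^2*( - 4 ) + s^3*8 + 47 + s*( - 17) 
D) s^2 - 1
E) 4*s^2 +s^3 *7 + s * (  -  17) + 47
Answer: A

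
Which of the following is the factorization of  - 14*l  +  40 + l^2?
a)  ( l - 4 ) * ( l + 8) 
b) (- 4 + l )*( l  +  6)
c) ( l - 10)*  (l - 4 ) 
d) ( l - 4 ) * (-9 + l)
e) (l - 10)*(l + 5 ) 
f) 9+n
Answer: c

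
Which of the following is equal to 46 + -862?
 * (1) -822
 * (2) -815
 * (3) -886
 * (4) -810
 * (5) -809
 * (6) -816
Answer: 6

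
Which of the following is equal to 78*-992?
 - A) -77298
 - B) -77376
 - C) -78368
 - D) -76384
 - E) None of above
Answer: B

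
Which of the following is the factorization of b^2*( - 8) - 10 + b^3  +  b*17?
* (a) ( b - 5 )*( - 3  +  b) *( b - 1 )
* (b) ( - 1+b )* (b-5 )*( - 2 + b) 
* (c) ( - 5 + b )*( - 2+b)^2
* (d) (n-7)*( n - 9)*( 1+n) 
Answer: b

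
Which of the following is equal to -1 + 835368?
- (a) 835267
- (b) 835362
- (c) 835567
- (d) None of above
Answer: d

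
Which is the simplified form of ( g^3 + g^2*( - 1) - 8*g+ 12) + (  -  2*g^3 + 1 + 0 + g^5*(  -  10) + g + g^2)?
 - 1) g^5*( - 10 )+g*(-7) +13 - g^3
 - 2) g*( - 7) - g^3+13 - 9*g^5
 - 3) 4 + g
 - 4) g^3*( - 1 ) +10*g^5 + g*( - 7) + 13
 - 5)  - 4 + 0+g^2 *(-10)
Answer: 1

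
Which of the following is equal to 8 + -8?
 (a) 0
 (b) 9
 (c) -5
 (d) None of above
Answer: a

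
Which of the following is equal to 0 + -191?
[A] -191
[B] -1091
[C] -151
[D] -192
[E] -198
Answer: A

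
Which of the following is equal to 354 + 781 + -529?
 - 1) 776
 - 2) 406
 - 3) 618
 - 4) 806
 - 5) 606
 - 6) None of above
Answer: 5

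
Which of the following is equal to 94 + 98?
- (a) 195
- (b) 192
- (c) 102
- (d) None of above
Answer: b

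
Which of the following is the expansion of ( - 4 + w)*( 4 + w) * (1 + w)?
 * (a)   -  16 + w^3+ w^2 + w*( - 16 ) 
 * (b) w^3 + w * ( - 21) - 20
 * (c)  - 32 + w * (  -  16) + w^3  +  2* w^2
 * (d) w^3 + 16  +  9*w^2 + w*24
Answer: a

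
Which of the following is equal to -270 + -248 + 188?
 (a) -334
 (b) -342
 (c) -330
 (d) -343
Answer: c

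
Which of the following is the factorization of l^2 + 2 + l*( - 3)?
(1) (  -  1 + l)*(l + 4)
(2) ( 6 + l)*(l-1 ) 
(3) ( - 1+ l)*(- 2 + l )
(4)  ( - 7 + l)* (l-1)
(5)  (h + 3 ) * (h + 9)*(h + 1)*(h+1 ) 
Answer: 3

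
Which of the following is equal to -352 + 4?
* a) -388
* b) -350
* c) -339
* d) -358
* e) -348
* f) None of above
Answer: e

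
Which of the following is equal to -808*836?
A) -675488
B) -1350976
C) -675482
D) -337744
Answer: A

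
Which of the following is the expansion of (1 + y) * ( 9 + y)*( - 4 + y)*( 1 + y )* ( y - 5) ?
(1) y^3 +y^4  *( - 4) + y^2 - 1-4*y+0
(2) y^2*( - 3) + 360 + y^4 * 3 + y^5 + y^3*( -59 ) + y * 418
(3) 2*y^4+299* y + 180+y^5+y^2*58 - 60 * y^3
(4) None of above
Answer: 3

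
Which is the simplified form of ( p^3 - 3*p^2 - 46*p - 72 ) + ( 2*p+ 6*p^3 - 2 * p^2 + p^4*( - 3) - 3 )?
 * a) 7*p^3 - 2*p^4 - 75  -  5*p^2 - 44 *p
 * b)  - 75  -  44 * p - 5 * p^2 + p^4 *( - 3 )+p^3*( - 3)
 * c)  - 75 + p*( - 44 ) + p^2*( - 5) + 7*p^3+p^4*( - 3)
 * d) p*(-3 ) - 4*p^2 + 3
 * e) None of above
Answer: c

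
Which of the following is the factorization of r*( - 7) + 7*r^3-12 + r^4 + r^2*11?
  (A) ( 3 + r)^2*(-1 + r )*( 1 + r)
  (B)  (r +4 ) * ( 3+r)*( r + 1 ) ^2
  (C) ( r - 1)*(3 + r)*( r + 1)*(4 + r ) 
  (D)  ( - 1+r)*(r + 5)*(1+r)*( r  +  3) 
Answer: C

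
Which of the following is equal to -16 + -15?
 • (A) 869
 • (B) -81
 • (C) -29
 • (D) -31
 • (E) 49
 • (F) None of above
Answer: D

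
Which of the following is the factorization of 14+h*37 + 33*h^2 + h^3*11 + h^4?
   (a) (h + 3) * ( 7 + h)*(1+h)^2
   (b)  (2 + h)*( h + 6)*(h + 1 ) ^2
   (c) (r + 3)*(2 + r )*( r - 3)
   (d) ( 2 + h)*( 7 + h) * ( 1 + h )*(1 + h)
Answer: d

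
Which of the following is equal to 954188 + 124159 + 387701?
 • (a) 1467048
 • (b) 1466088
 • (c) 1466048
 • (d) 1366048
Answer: c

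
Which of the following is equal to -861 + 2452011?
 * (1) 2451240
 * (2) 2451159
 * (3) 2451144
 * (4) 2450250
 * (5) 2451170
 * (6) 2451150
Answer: 6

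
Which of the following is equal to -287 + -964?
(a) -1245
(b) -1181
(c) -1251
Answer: c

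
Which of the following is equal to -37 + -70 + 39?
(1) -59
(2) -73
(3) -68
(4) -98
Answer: 3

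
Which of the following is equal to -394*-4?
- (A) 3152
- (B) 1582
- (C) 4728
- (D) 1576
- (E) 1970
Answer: D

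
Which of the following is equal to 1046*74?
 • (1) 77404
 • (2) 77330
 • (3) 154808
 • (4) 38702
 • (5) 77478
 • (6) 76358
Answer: 1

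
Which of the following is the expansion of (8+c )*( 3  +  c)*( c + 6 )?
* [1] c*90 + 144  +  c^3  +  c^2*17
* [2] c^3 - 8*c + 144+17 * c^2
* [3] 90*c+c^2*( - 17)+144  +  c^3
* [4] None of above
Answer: 1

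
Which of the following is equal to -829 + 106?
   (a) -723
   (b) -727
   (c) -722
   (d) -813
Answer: a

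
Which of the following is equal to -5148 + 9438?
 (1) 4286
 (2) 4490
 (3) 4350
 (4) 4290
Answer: 4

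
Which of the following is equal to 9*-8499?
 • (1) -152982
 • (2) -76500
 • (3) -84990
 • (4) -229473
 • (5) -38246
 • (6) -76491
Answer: 6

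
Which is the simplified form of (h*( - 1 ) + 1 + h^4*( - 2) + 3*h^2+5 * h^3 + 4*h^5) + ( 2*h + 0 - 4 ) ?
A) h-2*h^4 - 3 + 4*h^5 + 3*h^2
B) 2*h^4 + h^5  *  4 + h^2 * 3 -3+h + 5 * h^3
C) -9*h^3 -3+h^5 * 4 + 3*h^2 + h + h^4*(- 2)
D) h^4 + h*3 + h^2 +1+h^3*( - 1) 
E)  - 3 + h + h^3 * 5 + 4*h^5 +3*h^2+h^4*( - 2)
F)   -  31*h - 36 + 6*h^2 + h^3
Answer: E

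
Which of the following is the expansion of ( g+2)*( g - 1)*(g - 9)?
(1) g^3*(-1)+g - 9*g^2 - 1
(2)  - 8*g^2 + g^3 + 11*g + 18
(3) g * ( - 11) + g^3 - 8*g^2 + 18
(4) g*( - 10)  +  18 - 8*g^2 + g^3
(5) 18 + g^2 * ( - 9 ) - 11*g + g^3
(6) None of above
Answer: 3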